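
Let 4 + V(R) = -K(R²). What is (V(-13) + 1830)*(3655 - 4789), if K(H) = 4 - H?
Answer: -2257794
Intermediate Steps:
V(R) = -8 + R² (V(R) = -4 - (4 - R²) = -4 + (-4 + R²) = -8 + R²)
(V(-13) + 1830)*(3655 - 4789) = ((-8 + (-13)²) + 1830)*(3655 - 4789) = ((-8 + 169) + 1830)*(-1134) = (161 + 1830)*(-1134) = 1991*(-1134) = -2257794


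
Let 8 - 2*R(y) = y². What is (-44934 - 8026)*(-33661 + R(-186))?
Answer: 2698576800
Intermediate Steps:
R(y) = 4 - y²/2
(-44934 - 8026)*(-33661 + R(-186)) = (-44934 - 8026)*(-33661 + (4 - ½*(-186)²)) = -52960*(-33661 + (4 - ½*34596)) = -52960*(-33661 + (4 - 17298)) = -52960*(-33661 - 17294) = -52960*(-50955) = 2698576800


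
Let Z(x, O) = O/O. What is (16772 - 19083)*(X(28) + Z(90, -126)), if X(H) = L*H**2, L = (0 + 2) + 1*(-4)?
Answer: 3621337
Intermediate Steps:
L = -2 (L = 2 - 4 = -2)
Z(x, O) = 1
X(H) = -2*H**2
(16772 - 19083)*(X(28) + Z(90, -126)) = (16772 - 19083)*(-2*28**2 + 1) = -2311*(-2*784 + 1) = -2311*(-1568 + 1) = -2311*(-1567) = 3621337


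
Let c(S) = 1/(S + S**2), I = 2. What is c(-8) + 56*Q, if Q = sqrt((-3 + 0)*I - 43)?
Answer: 1/56 + 392*I ≈ 0.017857 + 392.0*I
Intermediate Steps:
Q = 7*I (Q = sqrt((-3 + 0)*2 - 43) = sqrt(-3*2 - 43) = sqrt(-6 - 43) = sqrt(-49) = 7*I ≈ 7.0*I)
c(-8) + 56*Q = 1/((-8)*(1 - 8)) + 56*(7*I) = -1/8/(-7) + 392*I = -1/8*(-1/7) + 392*I = 1/56 + 392*I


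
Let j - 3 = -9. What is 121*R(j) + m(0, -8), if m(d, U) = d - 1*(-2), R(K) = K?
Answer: -724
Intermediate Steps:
j = -6 (j = 3 - 9 = -6)
m(d, U) = 2 + d (m(d, U) = d + 2 = 2 + d)
121*R(j) + m(0, -8) = 121*(-6) + (2 + 0) = -726 + 2 = -724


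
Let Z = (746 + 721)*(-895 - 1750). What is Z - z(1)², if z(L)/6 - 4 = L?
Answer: -3881115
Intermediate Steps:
z(L) = 24 + 6*L
Z = -3880215 (Z = 1467*(-2645) = -3880215)
Z - z(1)² = -3880215 - (24 + 6*1)² = -3880215 - (24 + 6)² = -3880215 - 1*30² = -3880215 - 1*900 = -3880215 - 900 = -3881115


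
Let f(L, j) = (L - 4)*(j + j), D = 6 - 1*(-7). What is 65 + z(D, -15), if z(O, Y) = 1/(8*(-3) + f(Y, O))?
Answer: 33669/518 ≈ 64.998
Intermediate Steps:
D = 13 (D = 6 + 7 = 13)
f(L, j) = 2*j*(-4 + L) (f(L, j) = (-4 + L)*(2*j) = 2*j*(-4 + L))
z(O, Y) = 1/(-24 + 2*O*(-4 + Y)) (z(O, Y) = 1/(8*(-3) + 2*O*(-4 + Y)) = 1/(-24 + 2*O*(-4 + Y)))
65 + z(D, -15) = 65 + 1/(2*(-12 + 13*(-4 - 15))) = 65 + 1/(2*(-12 + 13*(-19))) = 65 + 1/(2*(-12 - 247)) = 65 + (1/2)/(-259) = 65 + (1/2)*(-1/259) = 65 - 1/518 = 33669/518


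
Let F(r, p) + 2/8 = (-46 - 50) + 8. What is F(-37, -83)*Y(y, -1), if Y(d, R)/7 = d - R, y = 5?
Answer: -7413/2 ≈ -3706.5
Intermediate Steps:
Y(d, R) = -7*R + 7*d (Y(d, R) = 7*(d - R) = -7*R + 7*d)
F(r, p) = -353/4 (F(r, p) = -¼ + ((-46 - 50) + 8) = -¼ + (-96 + 8) = -¼ - 88 = -353/4)
F(-37, -83)*Y(y, -1) = -353*(-7*(-1) + 7*5)/4 = -353*(7 + 35)/4 = -353/4*42 = -7413/2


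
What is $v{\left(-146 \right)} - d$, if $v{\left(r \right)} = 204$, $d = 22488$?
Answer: $-22284$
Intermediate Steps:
$v{\left(-146 \right)} - d = 204 - 22488 = -22284$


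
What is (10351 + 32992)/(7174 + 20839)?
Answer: 43343/28013 ≈ 1.5472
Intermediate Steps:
(10351 + 32992)/(7174 + 20839) = 43343/28013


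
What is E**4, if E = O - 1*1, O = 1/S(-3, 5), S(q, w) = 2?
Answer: 1/16 ≈ 0.062500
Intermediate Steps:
O = 1/2 ≈ 0.50000
E = -1/2 (E = 1/2 - 1*1 = 1/2 - 1 = -1/2 ≈ -0.50000)
E**4 = (-1/2)**4 = 1/16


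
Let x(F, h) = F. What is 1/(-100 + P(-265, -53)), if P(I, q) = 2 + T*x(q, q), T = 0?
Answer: -1/98 ≈ -0.010204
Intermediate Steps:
P(I, q) = 2 (P(I, q) = 2 + 0*q = 2 + 0 = 2)
1/(-100 + P(-265, -53)) = 1/(-100 + 2) = 1/(-98) = -1/98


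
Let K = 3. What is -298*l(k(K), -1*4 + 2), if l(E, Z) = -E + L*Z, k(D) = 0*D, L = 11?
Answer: 6556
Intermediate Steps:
k(D) = 0
l(E, Z) = -E + 11*Z
-298*l(k(K), -1*4 + 2) = -298*(-1*0 + 11*(-1*4 + 2)) = -298*(0 + 11*(-4 + 2)) = -298*(0 + 11*(-2)) = -298*(0 - 22) = -298*(-22) = 6556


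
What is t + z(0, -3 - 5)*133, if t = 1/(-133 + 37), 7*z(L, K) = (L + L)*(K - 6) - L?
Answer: -1/96 ≈ -0.010417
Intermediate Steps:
z(L, K) = -L/7 + 2*L*(-6 + K)/7 (z(L, K) = ((L + L)*(K - 6) - L)/7 = ((2*L)*(-6 + K) - L)/7 = (2*L*(-6 + K) - L)/7 = (-L + 2*L*(-6 + K))/7 = -L/7 + 2*L*(-6 + K)/7)
t = -1/96 (t = 1/(-96) = -1/96 ≈ -0.010417)
t + z(0, -3 - 5)*133 = -1/96 + ((1/7)*0*(-13 + 2*(-3 - 5)))*133 = -1/96 + ((1/7)*0*(-13 + 2*(-8)))*133 = -1/96 + ((1/7)*0*(-13 - 16))*133 = -1/96 + ((1/7)*0*(-29))*133 = -1/96 + 0*133 = -1/96 + 0 = -1/96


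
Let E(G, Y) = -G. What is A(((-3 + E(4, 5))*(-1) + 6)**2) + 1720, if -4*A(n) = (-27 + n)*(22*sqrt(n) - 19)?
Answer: -15517/2 ≈ -7758.5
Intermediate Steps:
A(n) = -(-27 + n)*(-19 + 22*sqrt(n))/4 (A(n) = -(-27 + n)*(22*sqrt(n) - 19)/4 = -(-27 + n)*(-19 + 22*sqrt(n))/4)
A(((-3 + E(4, 5))*(-1) + 6)**2) + 1720 = (-513/4 - 11*(((-3 - 1*4)*(-1) + 6)**2)**(3/2)/2 + 19*((-3 - 1*4)*(-1) + 6)**2/4 + 297*sqrt(((-3 - 1*4)*(-1) + 6)**2)/2) + 1720 = (-513/4 - 11*(((-3 - 4)*(-1) + 6)**2)**(3/2)/2 + 19*((-3 - 4)*(-1) + 6)**2/4 + 297*sqrt(((-3 - 4)*(-1) + 6)**2)/2) + 1720 = (-513/4 - 11*((-7*(-1) + 6)**2)**(3/2)/2 + 19*(-7*(-1) + 6)**2/4 + 297*sqrt((-7*(-1) + 6)**2)/2) + 1720 = (-513/4 - 11*((7 + 6)**2)**(3/2)/2 + 19*(7 + 6)**2/4 + 297*sqrt((7 + 6)**2)/2) + 1720 = (-513/4 - 11*(13**2)**(3/2)/2 + (19/4)*13**2 + 297*sqrt(13**2)/2) + 1720 = (-513/4 - 11*169**(3/2)/2 + (19/4)*169 + 297*sqrt(169)/2) + 1720 = (-513/4 - 11/2*2197 + 3211/4 + (297/2)*13) + 1720 = (-513/4 - 24167/2 + 3211/4 + 3861/2) + 1720 = -18957/2 + 1720 = -15517/2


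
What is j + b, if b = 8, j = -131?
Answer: -123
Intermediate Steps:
j + b = -131 + 8 = -123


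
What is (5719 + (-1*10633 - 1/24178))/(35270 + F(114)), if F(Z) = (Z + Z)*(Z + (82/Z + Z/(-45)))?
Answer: -594053465/7355963076 ≈ -0.080758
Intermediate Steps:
F(Z) = 2*Z*(82/Z + 44*Z/45) (F(Z) = (2*Z)*(Z + (82/Z + Z*(-1/45))) = (2*Z)*(Z + (82/Z - Z/45)) = (2*Z)*(82/Z + 44*Z/45) = 2*Z*(82/Z + 44*Z/45))
(5719 + (-1*10633 - 1/24178))/(35270 + F(114)) = (5719 + (-1*10633 - 1/24178))/(35270 + (164 + (88/45)*114**2)) = (5719 + (-10633 - 1*1/24178))/(35270 + (164 + (88/45)*12996)) = (5719 + (-10633 - 1/24178))/(35270 + (164 + 127072/5)) = (5719 - 257084675/24178)/(35270 + 127892/5) = -118810693/(24178*304242/5) = -118810693/24178*5/304242 = -594053465/7355963076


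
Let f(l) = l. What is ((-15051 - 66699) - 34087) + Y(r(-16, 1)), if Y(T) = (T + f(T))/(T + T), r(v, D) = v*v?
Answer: -115836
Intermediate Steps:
r(v, D) = v²
Y(T) = 1 (Y(T) = (T + T)/(T + T) = (2*T)/((2*T)) = (2*T)*(1/(2*T)) = 1)
((-15051 - 66699) - 34087) + Y(r(-16, 1)) = ((-15051 - 66699) - 34087) + 1 = (-81750 - 34087) + 1 = -115837 + 1 = -115836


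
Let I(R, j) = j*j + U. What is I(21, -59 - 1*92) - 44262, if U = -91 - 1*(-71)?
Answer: -21481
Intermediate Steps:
U = -20 (U = -91 + 71 = -20)
I(R, j) = -20 + j**2 (I(R, j) = j*j - 20 = j**2 - 20 = -20 + j**2)
I(21, -59 - 1*92) - 44262 = (-20 + (-59 - 1*92)**2) - 44262 = (-20 + (-59 - 92)**2) - 44262 = (-20 + (-151)**2) - 44262 = (-20 + 22801) - 44262 = 22781 - 44262 = -21481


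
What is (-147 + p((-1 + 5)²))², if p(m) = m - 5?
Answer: 18496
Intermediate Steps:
p(m) = -5 + m
(-147 + p((-1 + 5)²))² = (-147 + (-5 + (-1 + 5)²))² = (-147 + (-5 + 4²))² = (-147 + (-5 + 16))² = (-147 + 11)² = (-136)² = 18496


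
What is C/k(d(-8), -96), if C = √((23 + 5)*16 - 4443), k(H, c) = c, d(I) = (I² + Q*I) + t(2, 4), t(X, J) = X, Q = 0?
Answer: -I*√3995/96 ≈ -0.6584*I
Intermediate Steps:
d(I) = 2 + I² (d(I) = (I² + 0*I) + 2 = (I² + 0) + 2 = I² + 2 = 2 + I²)
C = I*√3995 (C = √(28*16 - 4443) = √(448 - 4443) = √(-3995) = I*√3995 ≈ 63.206*I)
C/k(d(-8), -96) = (I*√3995)/(-96) = (I*√3995)*(-1/96) = -I*√3995/96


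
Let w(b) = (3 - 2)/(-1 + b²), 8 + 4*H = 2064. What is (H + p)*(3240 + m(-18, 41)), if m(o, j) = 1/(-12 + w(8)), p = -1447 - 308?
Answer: -3035656017/755 ≈ -4.0207e+6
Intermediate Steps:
p = -1755
H = 514 (H = -2 + (¼)*2064 = -2 + 516 = 514)
w(b) = 1/(-1 + b²)
m(o, j) = -63/755 (m(o, j) = 1/(-12 + 1/(-1 + 8²)) = 1/(-12 + 1/(-1 + 64)) = 1/(-12 + 1/63) = 1/(-755/63) = -63/755)
(H + p)*(3240 + m(-18, 41)) = (514 - 1755)*(3240 - 63/755) = -1241*2446137/755 = -3035656017/755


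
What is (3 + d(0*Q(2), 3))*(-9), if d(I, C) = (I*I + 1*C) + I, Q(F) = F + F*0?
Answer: -54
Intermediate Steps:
Q(F) = F (Q(F) = F + 0 = F)
d(I, C) = C + I + I² (d(I, C) = (I² + C) + I = (C + I²) + I = C + I + I²)
(3 + d(0*Q(2), 3))*(-9) = (3 + (3 + 0*2 + (0*2)²))*(-9) = (3 + (3 + 0 + 0²))*(-9) = (3 + (3 + 0 + 0))*(-9) = (3 + 3)*(-9) = 6*(-9) = -54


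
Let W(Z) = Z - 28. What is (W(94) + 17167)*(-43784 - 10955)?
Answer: -943317187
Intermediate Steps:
W(Z) = -28 + Z
(W(94) + 17167)*(-43784 - 10955) = ((-28 + 94) + 17167)*(-43784 - 10955) = (66 + 17167)*(-54739) = 17233*(-54739) = -943317187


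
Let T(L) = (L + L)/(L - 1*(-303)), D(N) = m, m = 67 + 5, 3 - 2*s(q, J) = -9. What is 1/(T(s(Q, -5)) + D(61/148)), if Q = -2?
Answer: 103/7420 ≈ 0.013881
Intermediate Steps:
s(q, J) = 6 (s(q, J) = 3/2 - ½*(-9) = 3/2 + 9/2 = 6)
m = 72
D(N) = 72
T(L) = 2*L/(303 + L) (T(L) = (2*L)/(L + 303) = (2*L)/(303 + L) = 2*L/(303 + L))
1/(T(s(Q, -5)) + D(61/148)) = 1/(2*6/(303 + 6) + 72) = 1/(2*6/309 + 72) = 1/(2*6*(1/309) + 72) = 1/(4/103 + 72) = 1/(7420/103) = 103/7420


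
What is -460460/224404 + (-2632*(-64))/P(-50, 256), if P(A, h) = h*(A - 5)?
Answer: -43245783/3085555 ≈ -14.016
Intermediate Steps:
P(A, h) = h*(-5 + A)
-460460/224404 + (-2632*(-64))/P(-50, 256) = -460460/224404 + (-2632*(-64))/((256*(-5 - 50))) = -460460*1/224404 + 168448/((256*(-55))) = -115115/56101 + 168448/(-14080) = -115115/56101 + 168448*(-1/14080) = -115115/56101 - 658/55 = -43245783/3085555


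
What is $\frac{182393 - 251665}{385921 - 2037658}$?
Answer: $\frac{69272}{1651737} \approx 0.041939$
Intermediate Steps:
$\frac{182393 - 251665}{385921 - 2037658} = - \frac{69272}{-1651737} = \left(-69272\right) \left(- \frac{1}{1651737}\right) = \frac{69272}{1651737}$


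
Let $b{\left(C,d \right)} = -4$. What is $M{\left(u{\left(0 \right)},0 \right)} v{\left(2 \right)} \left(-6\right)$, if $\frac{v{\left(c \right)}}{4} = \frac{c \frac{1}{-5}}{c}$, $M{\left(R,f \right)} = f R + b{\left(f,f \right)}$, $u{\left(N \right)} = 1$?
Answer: $- \frac{96}{5} \approx -19.2$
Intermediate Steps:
$M{\left(R,f \right)} = -4 + R f$ ($M{\left(R,f \right)} = f R - 4 = R f - 4 = -4 + R f$)
$v{\left(c \right)} = - \frac{4}{5}$ ($v{\left(c \right)} = 4 \frac{c \frac{1}{-5}}{c} = 4 \frac{c \left(- \frac{1}{5}\right)}{c} = 4 \frac{\left(- \frac{1}{5}\right) c}{c} = 4 \left(- \frac{1}{5}\right) = - \frac{4}{5}$)
$M{\left(u{\left(0 \right)},0 \right)} v{\left(2 \right)} \left(-6\right) = \left(-4 + 1 \cdot 0\right) \left(- \frac{4}{5}\right) \left(-6\right) = \left(-4 + 0\right) \left(- \frac{4}{5}\right) \left(-6\right) = \left(-4\right) \left(- \frac{4}{5}\right) \left(-6\right) = \frac{16}{5} \left(-6\right) = - \frac{96}{5}$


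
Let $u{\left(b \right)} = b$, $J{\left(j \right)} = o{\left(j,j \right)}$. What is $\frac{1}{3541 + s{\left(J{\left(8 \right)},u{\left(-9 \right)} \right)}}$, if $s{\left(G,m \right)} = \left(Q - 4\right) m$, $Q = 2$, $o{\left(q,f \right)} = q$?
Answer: $\frac{1}{3559} \approx 0.00028098$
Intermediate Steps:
$J{\left(j \right)} = j$
$s{\left(G,m \right)} = - 2 m$ ($s{\left(G,m \right)} = \left(2 - 4\right) m = - 2 m$)
$\frac{1}{3541 + s{\left(J{\left(8 \right)},u{\left(-9 \right)} \right)}} = \frac{1}{3541 - -18} = \frac{1}{3541 + 18} = \frac{1}{3559}$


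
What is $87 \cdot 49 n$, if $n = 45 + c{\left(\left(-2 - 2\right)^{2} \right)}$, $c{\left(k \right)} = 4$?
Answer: $208887$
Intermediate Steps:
$n = 49$ ($n = 45 + 4 = 49$)
$87 \cdot 49 n = 87 \cdot 49 \cdot 49 = 4263 \cdot 49 = 208887$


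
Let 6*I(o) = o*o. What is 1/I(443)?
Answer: 6/196249 ≈ 3.0573e-5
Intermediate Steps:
I(o) = o²/6 (I(o) = (o*o)/6 = o²/6)
1/I(443) = 1/((⅙)*443²) = 1/((⅙)*196249) = 1/(196249/6) = 6/196249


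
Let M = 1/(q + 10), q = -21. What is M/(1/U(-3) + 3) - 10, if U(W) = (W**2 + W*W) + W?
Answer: -5075/506 ≈ -10.030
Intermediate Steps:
U(W) = W + 2*W**2 (U(W) = (W**2 + W**2) + W = 2*W**2 + W = W + 2*W**2)
M = -1/11 (M = 1/(-21 + 10) = 1/(-11) = -1/11 ≈ -0.090909)
M/(1/U(-3) + 3) - 10 = -1/11/(1/(-3*(1 + 2*(-3))) + 3) - 10 = -1/11/(1/(-3*(1 - 6)) + 3) - 10 = -1/11/(1/(-3*(-5)) + 3) - 10 = -1/11/(1/15 + 3) - 10 = -1/11/(46/15) - 10 = (15/46)*(-1/11) - 10 = -15/506 - 10 = -5075/506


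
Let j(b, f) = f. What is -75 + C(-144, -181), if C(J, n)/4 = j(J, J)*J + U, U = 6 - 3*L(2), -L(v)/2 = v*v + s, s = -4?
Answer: 82893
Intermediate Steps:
L(v) = 8 - 2*v**2 (L(v) = -2*(v*v - 4) = -2*(v**2 - 4) = -2*(-4 + v**2) = 8 - 2*v**2)
U = 6 (U = 6 - 3*(8 - 2*2**2) = 6 - 3*(8 - 2*4) = 6 - 3*(8 - 8) = 6 - 3*0 = 6 + 0 = 6)
C(J, n) = 24 + 4*J**2 (C(J, n) = 4*(J*J + 6) = 4*(J**2 + 6) = 4*(6 + J**2) = 24 + 4*J**2)
-75 + C(-144, -181) = -75 + (24 + 4*(-144)**2) = -75 + (24 + 4*20736) = -75 + (24 + 82944) = -75 + 82968 = 82893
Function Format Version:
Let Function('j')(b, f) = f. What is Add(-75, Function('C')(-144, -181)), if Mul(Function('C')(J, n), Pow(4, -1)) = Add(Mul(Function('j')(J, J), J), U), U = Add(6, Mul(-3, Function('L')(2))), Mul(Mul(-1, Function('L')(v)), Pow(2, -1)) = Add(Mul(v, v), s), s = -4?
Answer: 82893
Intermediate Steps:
Function('L')(v) = Add(8, Mul(-2, Pow(v, 2))) (Function('L')(v) = Mul(-2, Add(Mul(v, v), -4)) = Mul(-2, Add(Pow(v, 2), -4)) = Mul(-2, Add(-4, Pow(v, 2))) = Add(8, Mul(-2, Pow(v, 2))))
U = 6 (U = Add(6, Mul(-3, Add(8, Mul(-2, Pow(2, 2))))) = Add(6, Mul(-3, Add(8, Mul(-2, 4)))) = Add(6, Mul(-3, Add(8, -8))) = Add(6, Mul(-3, 0)) = Add(6, 0) = 6)
Function('C')(J, n) = Add(24, Mul(4, Pow(J, 2))) (Function('C')(J, n) = Mul(4, Add(Mul(J, J), 6)) = Mul(4, Add(Pow(J, 2), 6)) = Mul(4, Add(6, Pow(J, 2))) = Add(24, Mul(4, Pow(J, 2))))
Add(-75, Function('C')(-144, -181)) = Add(-75, Add(24, Mul(4, Pow(-144, 2)))) = Add(-75, Add(24, Mul(4, 20736))) = Add(-75, Add(24, 82944)) = Add(-75, 82968) = 82893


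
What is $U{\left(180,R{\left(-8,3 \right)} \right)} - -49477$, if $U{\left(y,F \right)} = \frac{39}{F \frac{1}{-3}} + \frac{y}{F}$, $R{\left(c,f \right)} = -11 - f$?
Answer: $\frac{98945}{2} \approx 49473.0$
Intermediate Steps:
$U{\left(y,F \right)} = - \frac{117}{F} + \frac{y}{F}$ ($U{\left(y,F \right)} = \frac{39}{F \left(- \frac{1}{3}\right)} + \frac{y}{F} = \frac{39}{\left(- \frac{1}{3}\right) F} + \frac{y}{F} = 39 \left(- \frac{3}{F}\right) + \frac{y}{F} = - \frac{117}{F} + \frac{y}{F}$)
$U{\left(180,R{\left(-8,3 \right)} \right)} - -49477 = \frac{-117 + 180}{-11 - 3} - -49477 = \frac{1}{-11 - 3} \cdot 63 + 49477 = \frac{1}{-14} \cdot 63 + 49477 = \left(- \frac{1}{14}\right) 63 + 49477 = - \frac{9}{2} + 49477 = \frac{98945}{2}$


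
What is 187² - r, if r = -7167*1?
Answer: 42136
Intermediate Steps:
r = -7167
187² - r = 187² - 1*(-7167) = 34969 + 7167 = 42136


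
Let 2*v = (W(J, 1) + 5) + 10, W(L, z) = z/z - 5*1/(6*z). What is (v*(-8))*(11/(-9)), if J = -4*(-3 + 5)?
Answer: 2002/27 ≈ 74.148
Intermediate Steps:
J = -8 (J = -4*2 = -8)
W(L, z) = 1 - 5/(6*z)
v = 91/12 (v = (((-5/6 + 1)/1 + 5) + 10)/2 = ((1*(1/6) + 5) + 10)/2 = ((1/6 + 5) + 10)/2 = (31/6 + 10)/2 = (1/2)*(91/6) = 91/12 ≈ 7.5833)
(v*(-8))*(11/(-9)) = ((91/12)*(-8))*(11/(-9)) = -2002*(-1)/(3*9) = -182/3*(-11/9) = 2002/27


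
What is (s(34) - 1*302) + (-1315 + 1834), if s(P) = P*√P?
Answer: 217 + 34*√34 ≈ 415.25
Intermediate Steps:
s(P) = P^(3/2)
(s(34) - 1*302) + (-1315 + 1834) = (34^(3/2) - 1*302) + (-1315 + 1834) = (34*√34 - 302) + 519 = (-302 + 34*√34) + 519 = 217 + 34*√34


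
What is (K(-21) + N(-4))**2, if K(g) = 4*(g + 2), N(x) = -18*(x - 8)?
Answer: 19600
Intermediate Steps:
N(x) = 144 - 18*x (N(x) = -18*(-8 + x) = 144 - 18*x)
K(g) = 8 + 4*g (K(g) = 4*(2 + g) = 8 + 4*g)
(K(-21) + N(-4))**2 = ((8 + 4*(-21)) + (144 - 18*(-4)))**2 = ((8 - 84) + (144 + 72))**2 = (-76 + 216)**2 = 140**2 = 19600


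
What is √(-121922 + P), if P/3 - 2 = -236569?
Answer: I*√831623 ≈ 911.93*I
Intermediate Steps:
P = -709701 (P = 6 + 3*(-236569) = 6 - 709707 = -709701)
√(-121922 + P) = √(-121922 - 709701) = √(-831623) = I*√831623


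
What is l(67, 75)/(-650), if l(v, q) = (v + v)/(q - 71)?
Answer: -67/1300 ≈ -0.051538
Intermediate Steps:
l(v, q) = 2*v/(-71 + q) (l(v, q) = (2*v)/(-71 + q) = 2*v/(-71 + q))
l(67, 75)/(-650) = (2*67/(-71 + 75))/(-650) = (2*67/4)*(-1/650) = (2*67*(¼))*(-1/650) = (67/2)*(-1/650) = -67/1300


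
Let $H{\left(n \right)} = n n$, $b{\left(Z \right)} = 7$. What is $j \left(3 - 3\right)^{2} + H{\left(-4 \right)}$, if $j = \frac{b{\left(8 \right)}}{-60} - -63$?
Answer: $16$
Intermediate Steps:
$H{\left(n \right)} = n^{2}$
$j = \frac{3773}{60}$ ($j = \frac{7}{-60} - -63 = 7 \left(- \frac{1}{60}\right) + 63 = - \frac{7}{60} + 63 = \frac{3773}{60} \approx 62.883$)
$j \left(3 - 3\right)^{2} + H{\left(-4 \right)} = \frac{3773 \left(3 - 3\right)^{2}}{60} + \left(-4\right)^{2} = \frac{3773 \cdot 0^{2}}{60} + 16 = \frac{3773}{60} \cdot 0 + 16 = 0 + 16 = 16$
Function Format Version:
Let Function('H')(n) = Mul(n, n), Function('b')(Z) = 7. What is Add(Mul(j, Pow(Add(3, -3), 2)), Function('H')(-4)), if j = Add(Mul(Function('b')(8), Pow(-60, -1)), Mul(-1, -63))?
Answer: 16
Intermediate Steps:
Function('H')(n) = Pow(n, 2)
j = Rational(3773, 60) (j = Add(Mul(7, Pow(-60, -1)), Mul(-1, -63)) = Add(Mul(7, Rational(-1, 60)), 63) = Add(Rational(-7, 60), 63) = Rational(3773, 60) ≈ 62.883)
Add(Mul(j, Pow(Add(3, -3), 2)), Function('H')(-4)) = Add(Mul(Rational(3773, 60), Pow(Add(3, -3), 2)), Pow(-4, 2)) = Add(Mul(Rational(3773, 60), Pow(0, 2)), 16) = Add(Mul(Rational(3773, 60), 0), 16) = Add(0, 16) = 16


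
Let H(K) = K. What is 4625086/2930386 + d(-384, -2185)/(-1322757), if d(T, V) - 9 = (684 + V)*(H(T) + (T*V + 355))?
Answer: 1848257798482937/1938094297101 ≈ 953.65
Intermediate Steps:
d(T, V) = 9 + (684 + V)*(355 + T + T*V) (d(T, V) = 9 + (684 + V)*(T + (T*V + 355)) = 9 + (684 + V)*(T + (355 + T*V)) = 9 + (684 + V)*(355 + T + T*V))
4625086/2930386 + d(-384, -2185)/(-1322757) = 4625086/2930386 + (242829 + 355*(-2185) + 684*(-384) - 384*(-2185)² + 685*(-384)*(-2185))/(-1322757) = 4625086*(1/2930386) + (242829 - 775675 - 262656 - 384*4774225 + 574742400)*(-1/1322757) = 2312543/1465193 + (242829 - 775675 - 262656 - 1833302400 + 574742400)*(-1/1322757) = 2312543/1465193 - 1259355502*(-1/1322757) = 2312543/1465193 + 1259355502/1322757 = 1848257798482937/1938094297101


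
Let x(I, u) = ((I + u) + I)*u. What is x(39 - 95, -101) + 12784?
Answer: 34297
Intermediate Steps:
x(I, u) = u*(u + 2*I) (x(I, u) = (u + 2*I)*u = u*(u + 2*I))
x(39 - 95, -101) + 12784 = -101*(-101 + 2*(39 - 95)) + 12784 = -101*(-101 + 2*(-56)) + 12784 = -101*(-101 - 112) + 12784 = -101*(-213) + 12784 = 21513 + 12784 = 34297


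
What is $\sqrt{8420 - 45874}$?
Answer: $i \sqrt{37454} \approx 193.53 i$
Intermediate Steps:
$\sqrt{8420 - 45874} = \sqrt{-37454} = i \sqrt{37454}$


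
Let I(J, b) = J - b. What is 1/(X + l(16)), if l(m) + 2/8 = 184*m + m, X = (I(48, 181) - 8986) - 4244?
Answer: -4/41613 ≈ -9.6124e-5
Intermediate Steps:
X = -13363 (X = ((48 - 1*181) - 8986) - 4244 = ((48 - 181) - 8986) - 4244 = (-133 - 8986) - 4244 = -9119 - 4244 = -13363)
l(m) = -1/4 + 185*m (l(m) = -1/4 + (184*m + m) = -1/4 + 185*m)
1/(X + l(16)) = 1/(-13363 + (-1/4 + 185*16)) = 1/(-13363 + (-1/4 + 2960)) = 1/(-13363 + 11839/4) = 1/(-41613/4) = -4/41613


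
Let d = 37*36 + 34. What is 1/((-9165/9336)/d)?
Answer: -4250992/3055 ≈ -1391.5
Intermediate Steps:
d = 1366 (d = 1332 + 34 = 1366)
1/((-9165/9336)/d) = 1/(-9165/9336/1366) = 1/(-9165*1/9336*(1/1366)) = 1/(-3055/3112*1/1366) = 1/(-3055/4250992) = -4250992/3055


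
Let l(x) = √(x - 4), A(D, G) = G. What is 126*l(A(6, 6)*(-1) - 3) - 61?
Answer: -61 + 126*I*√13 ≈ -61.0 + 454.3*I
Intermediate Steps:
l(x) = √(-4 + x)
126*l(A(6, 6)*(-1) - 3) - 61 = 126*√(-4 + (6*(-1) - 3)) - 61 = 126*√(-4 + (-6 - 3)) - 61 = 126*√(-4 - 9) - 61 = 126*√(-13) - 61 = 126*(I*√13) - 61 = 126*I*√13 - 61 = -61 + 126*I*√13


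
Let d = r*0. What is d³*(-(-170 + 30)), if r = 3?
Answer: 0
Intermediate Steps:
d = 0 (d = 3*0 = 0)
d³*(-(-170 + 30)) = 0³*(-(-170 + 30)) = 0*(-1*(-140)) = 0*140 = 0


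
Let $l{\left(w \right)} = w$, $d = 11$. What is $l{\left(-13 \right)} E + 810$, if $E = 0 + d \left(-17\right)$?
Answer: $3241$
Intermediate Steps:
$E = -187$ ($E = 0 + 11 \left(-17\right) = 0 - 187 = -187$)
$l{\left(-13 \right)} E + 810 = \left(-13\right) \left(-187\right) + 810 = 2431 + 810 = 3241$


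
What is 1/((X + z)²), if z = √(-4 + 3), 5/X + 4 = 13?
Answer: 81/(5 + 9*I)² ≈ -0.4037 - 0.64881*I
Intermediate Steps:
X = 5/9 (X = 5/(-4 + 13) = 5/9 ≈ 0.55556)
z = I (z = √(-1) = I ≈ 1.0*I)
1/((X + z)²) = 1/((5/9 + I)²) = (5/9 + I)⁻²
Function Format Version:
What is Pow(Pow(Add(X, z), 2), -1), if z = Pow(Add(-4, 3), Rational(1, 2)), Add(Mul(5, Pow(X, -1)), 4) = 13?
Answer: Mul(81, Pow(Add(5, Mul(9, I)), -2)) ≈ Add(-0.40370, Mul(-0.64881, I))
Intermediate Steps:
X = Rational(5, 9) (X = Mul(5, Pow(Add(-4, 13), -1)) = Mul(5, Pow(9, -1)) = Mul(5, Rational(1, 9)) = Rational(5, 9) ≈ 0.55556)
z = I (z = Pow(-1, Rational(1, 2)) = I ≈ Mul(1.0000, I))
Pow(Pow(Add(X, z), 2), -1) = Pow(Pow(Add(Rational(5, 9), I), 2), -1) = Pow(Add(Rational(5, 9), I), -2)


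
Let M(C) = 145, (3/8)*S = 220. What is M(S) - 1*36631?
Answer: -36486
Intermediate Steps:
S = 1760/3 (S = (8/3)*220 = 1760/3 ≈ 586.67)
M(S) - 1*36631 = 145 - 1*36631 = 145 - 36631 = -36486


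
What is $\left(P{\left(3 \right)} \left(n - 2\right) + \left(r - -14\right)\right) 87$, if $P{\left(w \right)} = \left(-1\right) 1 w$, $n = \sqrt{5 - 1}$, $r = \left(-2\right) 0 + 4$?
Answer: $1566$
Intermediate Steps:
$r = 4$ ($r = 0 + 4 = 4$)
$n = 2$ ($n = \sqrt{4} = 2$)
$P{\left(w \right)} = - w$
$\left(P{\left(3 \right)} \left(n - 2\right) + \left(r - -14\right)\right) 87 = \left(\left(-1\right) 3 \left(2 - 2\right) + \left(4 - -14\right)\right) 87 = \left(\left(-3\right) 0 + \left(4 + 14\right)\right) 87 = \left(0 + 18\right) 87 = 18 \cdot 87 = 1566$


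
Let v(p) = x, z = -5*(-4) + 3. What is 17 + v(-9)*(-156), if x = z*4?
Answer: -14335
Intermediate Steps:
z = 23 (z = 20 + 3 = 23)
x = 92 (x = 23*4 = 92)
v(p) = 92
17 + v(-9)*(-156) = 17 + 92*(-156) = 17 - 14352 = -14335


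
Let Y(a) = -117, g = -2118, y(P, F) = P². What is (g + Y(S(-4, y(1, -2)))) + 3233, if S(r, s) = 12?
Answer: 998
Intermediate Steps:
(g + Y(S(-4, y(1, -2)))) + 3233 = (-2118 - 117) + 3233 = -2235 + 3233 = 998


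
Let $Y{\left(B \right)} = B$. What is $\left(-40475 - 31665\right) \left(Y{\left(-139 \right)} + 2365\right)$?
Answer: $-160583640$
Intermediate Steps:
$\left(-40475 - 31665\right) \left(Y{\left(-139 \right)} + 2365\right) = \left(-40475 - 31665\right) \left(-139 + 2365\right) = \left(-72140\right) 2226 = -160583640$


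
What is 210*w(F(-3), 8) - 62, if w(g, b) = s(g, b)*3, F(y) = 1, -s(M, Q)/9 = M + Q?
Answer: -51092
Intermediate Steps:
s(M, Q) = -9*M - 9*Q (s(M, Q) = -9*(M + Q) = -9*M - 9*Q)
w(g, b) = -27*b - 27*g (w(g, b) = (-9*g - 9*b)*3 = (-9*b - 9*g)*3 = -27*b - 27*g)
210*w(F(-3), 8) - 62 = 210*(-27*8 - 27*1) - 62 = 210*(-216 - 27) - 62 = 210*(-243) - 62 = -51030 - 62 = -51092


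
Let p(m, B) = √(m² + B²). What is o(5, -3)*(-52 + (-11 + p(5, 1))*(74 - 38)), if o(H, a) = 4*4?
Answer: -7168 + 576*√26 ≈ -4231.0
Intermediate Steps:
p(m, B) = √(B² + m²)
o(H, a) = 16
o(5, -3)*(-52 + (-11 + p(5, 1))*(74 - 38)) = 16*(-52 + (-11 + √(1² + 5²))*(74 - 38)) = 16*(-52 + (-11 + √(1 + 25))*36) = 16*(-52 + (-11 + √26)*36) = 16*(-52 + (-396 + 36*√26)) = 16*(-448 + 36*√26) = -7168 + 576*√26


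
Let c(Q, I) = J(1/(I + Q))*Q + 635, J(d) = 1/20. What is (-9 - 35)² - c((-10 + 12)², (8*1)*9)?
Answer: 6504/5 ≈ 1300.8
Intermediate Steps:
J(d) = 1/20
c(Q, I) = 635 + Q/20 (c(Q, I) = Q/20 + 635 = 635 + Q/20)
(-9 - 35)² - c((-10 + 12)², (8*1)*9) = (-9 - 35)² - (635 + (-10 + 12)²/20) = (-44)² - (635 + (1/20)*2²) = 1936 - (635 + (1/20)*4) = 1936 - (635 + ⅕) = 1936 - 1*3176/5 = 1936 - 3176/5 = 6504/5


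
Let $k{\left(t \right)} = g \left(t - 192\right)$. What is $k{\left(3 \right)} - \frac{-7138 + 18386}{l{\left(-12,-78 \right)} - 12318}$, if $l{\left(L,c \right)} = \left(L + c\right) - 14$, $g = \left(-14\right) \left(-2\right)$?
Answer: $- \frac{32862988}{6211} \approx -5291.1$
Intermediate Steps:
$g = 28$
$l{\left(L,c \right)} = -14 + L + c$
$k{\left(t \right)} = -5376 + 28 t$ ($k{\left(t \right)} = 28 \left(t - 192\right) = 28 \left(-192 + t\right) = -5376 + 28 t$)
$k{\left(3 \right)} - \frac{-7138 + 18386}{l{\left(-12,-78 \right)} - 12318} = \left(-5376 + 28 \cdot 3\right) - \frac{-7138 + 18386}{\left(-14 - 12 - 78\right) - 12318} = \left(-5376 + 84\right) - \frac{11248}{-104 - 12318} = -5292 - \frac{11248}{-12422} = -5292 - 11248 \left(- \frac{1}{12422}\right) = -5292 - - \frac{5624}{6211} = -5292 + \frac{5624}{6211} = - \frac{32862988}{6211}$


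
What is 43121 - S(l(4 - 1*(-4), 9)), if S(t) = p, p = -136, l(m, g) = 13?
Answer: 43257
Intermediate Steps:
S(t) = -136
43121 - S(l(4 - 1*(-4), 9)) = 43121 - 1*(-136) = 43121 + 136 = 43257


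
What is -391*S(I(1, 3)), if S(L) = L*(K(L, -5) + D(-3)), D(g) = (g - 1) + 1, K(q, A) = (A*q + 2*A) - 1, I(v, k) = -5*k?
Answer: 357765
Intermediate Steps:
K(q, A) = -1 + 2*A + A*q (K(q, A) = (2*A + A*q) - 1 = -1 + 2*A + A*q)
D(g) = g (D(g) = (-1 + g) + 1 = g)
S(L) = L*(-14 - 5*L) (S(L) = L*((-1 + 2*(-5) - 5*L) - 3) = L*((-1 - 10 - 5*L) - 3) = L*((-11 - 5*L) - 3) = L*(-14 - 5*L))
-391*S(I(1, 3)) = -(-391)*(-5*3)*(14 + 5*(-5*3)) = -(-391)*(-15)*(14 + 5*(-15)) = -(-391)*(-15)*(14 - 75) = -(-391)*(-15)*(-61) = -391*(-915) = 357765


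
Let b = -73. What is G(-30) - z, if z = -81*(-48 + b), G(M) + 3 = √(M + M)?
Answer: -9804 + 2*I*√15 ≈ -9804.0 + 7.746*I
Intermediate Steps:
G(M) = -3 + √2*√M (G(M) = -3 + √(M + M) = -3 + √(2*M) = -3 + √2*√M)
z = 9801 (z = -81*(-48 - 73) = -81*(-121) = 9801)
G(-30) - z = (-3 + √2*√(-30)) - 1*9801 = (-3 + √2*(I*√30)) - 9801 = (-3 + 2*I*√15) - 9801 = -9804 + 2*I*√15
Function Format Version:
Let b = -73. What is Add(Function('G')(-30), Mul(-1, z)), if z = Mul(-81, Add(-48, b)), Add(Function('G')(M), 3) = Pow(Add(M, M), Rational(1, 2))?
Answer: Add(-9804, Mul(2, I, Pow(15, Rational(1, 2)))) ≈ Add(-9804.0, Mul(7.7460, I))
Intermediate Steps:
Function('G')(M) = Add(-3, Mul(Pow(2, Rational(1, 2)), Pow(M, Rational(1, 2)))) (Function('G')(M) = Add(-3, Pow(Add(M, M), Rational(1, 2))) = Add(-3, Pow(Mul(2, M), Rational(1, 2))) = Add(-3, Mul(Pow(2, Rational(1, 2)), Pow(M, Rational(1, 2)))))
z = 9801 (z = Mul(-81, Add(-48, -73)) = Mul(-81, -121) = 9801)
Add(Function('G')(-30), Mul(-1, z)) = Add(Add(-3, Mul(Pow(2, Rational(1, 2)), Pow(-30, Rational(1, 2)))), Mul(-1, 9801)) = Add(Add(-3, Mul(Pow(2, Rational(1, 2)), Mul(I, Pow(30, Rational(1, 2))))), -9801) = Add(Add(-3, Mul(2, I, Pow(15, Rational(1, 2)))), -9801) = Add(-9804, Mul(2, I, Pow(15, Rational(1, 2))))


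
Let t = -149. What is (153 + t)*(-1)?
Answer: -4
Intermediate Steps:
(153 + t)*(-1) = (153 - 149)*(-1) = 4*(-1) = -4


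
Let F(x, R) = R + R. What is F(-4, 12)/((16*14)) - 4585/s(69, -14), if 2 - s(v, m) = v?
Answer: 128581/1876 ≈ 68.540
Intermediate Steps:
F(x, R) = 2*R
s(v, m) = 2 - v
F(-4, 12)/((16*14)) - 4585/s(69, -14) = (2*12)/((16*14)) - 4585/(2 - 1*69) = 24/224 - 4585/(2 - 69) = 24*(1/224) - 4585/(-67) = 3/28 - 4585*(-1/67) = 3/28 + 4585/67 = 128581/1876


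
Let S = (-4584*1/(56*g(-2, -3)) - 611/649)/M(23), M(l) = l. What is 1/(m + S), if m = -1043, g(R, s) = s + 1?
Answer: -208978/217600731 ≈ -0.00096037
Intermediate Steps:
g(R, s) = 1 + s
S = 363323/208978 (S = (-4584*1/(56*(1 - 3)) - 611/649)/23 = (-4584/(-2*(-14)*(-4)) - 611*1/649)*(1/23) = (-4584/(28*(-4)) - 611/649)*(1/23) = (-4584/(-112) - 611/649)*(1/23) = (-4584*(-1/112) - 611/649)*(1/23) = (573/14 - 611/649)*(1/23) = (363323/9086)*(1/23) = 363323/208978 ≈ 1.7386)
1/(m + S) = 1/(-1043 + 363323/208978) = 1/(-217600731/208978) = -208978/217600731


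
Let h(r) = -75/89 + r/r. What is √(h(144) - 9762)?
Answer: 2*I*√19330889/89 ≈ 98.802*I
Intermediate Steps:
h(r) = 14/89 (h(r) = -75*1/89 + 1 = -75/89 + 1 = 14/89)
√(h(144) - 9762) = √(14/89 - 9762) = √(-868804/89) = 2*I*√19330889/89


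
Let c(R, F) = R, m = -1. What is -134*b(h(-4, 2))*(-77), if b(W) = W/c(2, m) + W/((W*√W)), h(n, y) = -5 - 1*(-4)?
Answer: -5159 - 10318*I ≈ -5159.0 - 10318.0*I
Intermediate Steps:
h(n, y) = -1 (h(n, y) = -5 + 4 = -1)
b(W) = W^(-½) + W/2 (b(W) = W/2 + W/((W*√W)) = W*(½) + W/(W^(3/2)) = W/2 + W/W^(3/2) = W/2 + W^(-½) = W^(-½) + W/2)
-134*b(h(-4, 2))*(-77) = -134*((-1)^(-½) + (½)*(-1))*(-77) = -134*(-I - ½)*(-77) = -134*(-½ - I)*(-77) = (67 + 134*I)*(-77) = -5159 - 10318*I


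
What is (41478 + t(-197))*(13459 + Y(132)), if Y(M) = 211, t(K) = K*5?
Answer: 553539310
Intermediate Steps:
t(K) = 5*K
(41478 + t(-197))*(13459 + Y(132)) = (41478 + 5*(-197))*(13459 + 211) = (41478 - 985)*13670 = 40493*13670 = 553539310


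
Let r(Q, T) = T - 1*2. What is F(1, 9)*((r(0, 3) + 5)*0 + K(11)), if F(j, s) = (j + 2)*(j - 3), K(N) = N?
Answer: -66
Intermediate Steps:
r(Q, T) = -2 + T (r(Q, T) = T - 2 = -2 + T)
F(j, s) = (-3 + j)*(2 + j) (F(j, s) = (2 + j)*(-3 + j) = (-3 + j)*(2 + j))
F(1, 9)*((r(0, 3) + 5)*0 + K(11)) = (-6 + 1**2 - 1*1)*(((-2 + 3) + 5)*0 + 11) = (-6 + 1 - 1)*((1 + 5)*0 + 11) = -6*(6*0 + 11) = -6*(0 + 11) = -6*11 = -66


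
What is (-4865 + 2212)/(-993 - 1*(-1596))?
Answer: -2653/603 ≈ -4.3997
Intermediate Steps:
(-4865 + 2212)/(-993 - 1*(-1596)) = -2653/(-993 + 1596) = -2653/603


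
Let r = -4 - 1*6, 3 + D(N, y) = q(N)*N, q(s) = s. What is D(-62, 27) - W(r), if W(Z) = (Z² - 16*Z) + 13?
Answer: 3568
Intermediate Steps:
D(N, y) = -3 + N² (D(N, y) = -3 + N*N = -3 + N²)
r = -10 (r = -4 - 6 = -10)
W(Z) = 13 + Z² - 16*Z
D(-62, 27) - W(r) = (-3 + (-62)²) - (13 + (-10)² - 16*(-10)) = (-3 + 3844) - (13 + 100 + 160) = 3841 - 1*273 = 3841 - 273 = 3568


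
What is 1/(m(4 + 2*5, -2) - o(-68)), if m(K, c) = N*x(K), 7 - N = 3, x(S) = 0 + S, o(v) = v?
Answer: 1/124 ≈ 0.0080645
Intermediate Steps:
x(S) = S
N = 4 (N = 7 - 1*3 = 7 - 3 = 4)
m(K, c) = 4*K
1/(m(4 + 2*5, -2) - o(-68)) = 1/(4*(4 + 2*5) - 1*(-68)) = 1/(4*(4 + 10) + 68) = 1/(4*14 + 68) = 1/(56 + 68) = 1/124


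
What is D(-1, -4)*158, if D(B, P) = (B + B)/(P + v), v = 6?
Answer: -158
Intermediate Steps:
D(B, P) = 2*B/(6 + P) (D(B, P) = (B + B)/(P + 6) = (2*B)/(6 + P) = 2*B/(6 + P))
D(-1, -4)*158 = (2*(-1)/(6 - 4))*158 = (2*(-1)/2)*158 = (2*(-1)*(½))*158 = -1*158 = -158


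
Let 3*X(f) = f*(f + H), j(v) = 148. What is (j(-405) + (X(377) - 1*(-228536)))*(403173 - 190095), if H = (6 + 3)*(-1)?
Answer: 58581392488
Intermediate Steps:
H = -9 (H = 9*(-1) = -9)
X(f) = f*(-9 + f)/3 (X(f) = (f*(f - 9))/3 = (f*(-9 + f))/3 = f*(-9 + f)/3)
(j(-405) + (X(377) - 1*(-228536)))*(403173 - 190095) = (148 + ((⅓)*377*(-9 + 377) - 1*(-228536)))*(403173 - 190095) = (148 + ((⅓)*377*368 + 228536))*213078 = (148 + (138736/3 + 228536))*213078 = (148 + 824344/3)*213078 = (824788/3)*213078 = 58581392488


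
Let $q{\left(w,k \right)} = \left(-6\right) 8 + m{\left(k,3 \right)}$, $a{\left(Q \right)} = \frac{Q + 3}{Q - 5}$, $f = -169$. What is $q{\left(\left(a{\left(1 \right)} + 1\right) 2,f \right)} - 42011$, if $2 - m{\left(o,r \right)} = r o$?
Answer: $-41550$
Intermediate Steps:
$m{\left(o,r \right)} = 2 - o r$ ($m{\left(o,r \right)} = 2 - r o = 2 - o r$)
$a{\left(Q \right)} = \frac{3 + Q}{-5 + Q}$
$q{\left(w,k \right)} = -46 - 3 k$ ($q{\left(w,k \right)} = \left(-6\right) 8 - \left(-2 + k 3\right) = -48 - \left(-2 + 3 k\right) = -46 - 3 k$)
$q{\left(\left(a{\left(1 \right)} + 1\right) 2,f \right)} - 42011 = \left(-46 - -507\right) - 42011 = \left(-46 + 507\right) - 42011 = 461 - 42011 = -41550$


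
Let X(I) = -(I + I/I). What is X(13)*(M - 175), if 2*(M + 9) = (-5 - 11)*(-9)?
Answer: 1568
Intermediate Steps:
X(I) = -1 - I (X(I) = -(I + 1) = -(1 + I) = -1 - I)
M = 63 (M = -9 + ((-5 - 11)*(-9))/2 = -9 + (-16*(-9))/2 = -9 + (½)*144 = -9 + 72 = 63)
X(13)*(M - 175) = (-1 - 1*13)*(63 - 175) = (-1 - 13)*(-112) = -14*(-112) = 1568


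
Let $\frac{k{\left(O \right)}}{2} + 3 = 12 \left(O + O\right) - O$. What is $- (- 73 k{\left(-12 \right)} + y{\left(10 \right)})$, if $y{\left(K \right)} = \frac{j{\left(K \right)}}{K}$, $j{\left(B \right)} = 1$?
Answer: $- \frac{407341}{10} \approx -40734.0$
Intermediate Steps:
$k{\left(O \right)} = -6 + 46 O$ ($k{\left(O \right)} = -6 + 2 \left(12 \left(O + O\right) - O\right) = -6 + 2 \left(12 \cdot 2 O - O\right) = -6 + 2 \left(24 O - O\right) = -6 + 2 \cdot 23 O = -6 + 46 O$)
$y{\left(K \right)} = \frac{1}{K}$ ($y{\left(K \right)} = 1 \frac{1}{K} = \frac{1}{K}$)
$- (- 73 k{\left(-12 \right)} + y{\left(10 \right)}) = - (- 73 \left(-6 + 46 \left(-12\right)\right) + \frac{1}{10}) = - (- 73 \left(-6 - 552\right) + \frac{1}{10}) = - (\left(-73\right) \left(-558\right) + \frac{1}{10}) = - (40734 + \frac{1}{10}) = \left(-1\right) \frac{407341}{10} = - \frac{407341}{10}$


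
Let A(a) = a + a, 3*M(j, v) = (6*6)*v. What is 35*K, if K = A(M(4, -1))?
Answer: -840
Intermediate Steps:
M(j, v) = 12*v (M(j, v) = ((6*6)*v)/3 = (36*v)/3 = 12*v)
A(a) = 2*a
K = -24 (K = 2*(12*(-1)) = 2*(-12) = -24)
35*K = 35*(-24) = -840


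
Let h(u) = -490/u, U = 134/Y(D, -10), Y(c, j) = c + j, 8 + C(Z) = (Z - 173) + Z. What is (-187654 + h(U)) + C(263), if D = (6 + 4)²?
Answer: -12571753/67 ≈ -1.8764e+5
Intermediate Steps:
C(Z) = -181 + 2*Z (C(Z) = -8 + ((Z - 173) + Z) = -8 + ((-173 + Z) + Z) = -8 + (-173 + 2*Z) = -181 + 2*Z)
D = 100 (D = 10² = 100)
U = 67/45 (U = 134/(100 - 10) = 134/90 = 134*(1/90) = 67/45 ≈ 1.4889)
(-187654 + h(U)) + C(263) = (-187654 - 490/67/45) + (-181 + 2*263) = (-187654 - 490*45/67) + (-181 + 526) = (-187654 - 22050/67) + 345 = -12594868/67 + 345 = -12571753/67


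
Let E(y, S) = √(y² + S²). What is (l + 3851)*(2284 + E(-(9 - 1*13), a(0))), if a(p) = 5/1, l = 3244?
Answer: 16204980 + 7095*√41 ≈ 1.6250e+7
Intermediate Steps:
a(p) = 5 (a(p) = 5*1 = 5)
E(y, S) = √(S² + y²)
(l + 3851)*(2284 + E(-(9 - 1*13), a(0))) = (3244 + 3851)*(2284 + √(5² + (-(9 - 1*13))²)) = 7095*(2284 + √(25 + (-(9 - 13))²)) = 7095*(2284 + √(25 + (-1*(-4))²)) = 7095*(2284 + √(25 + 4²)) = 7095*(2284 + √(25 + 16)) = 7095*(2284 + √41) = 16204980 + 7095*√41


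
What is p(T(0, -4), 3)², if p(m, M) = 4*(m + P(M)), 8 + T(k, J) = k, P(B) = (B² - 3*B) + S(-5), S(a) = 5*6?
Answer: 7744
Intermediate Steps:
S(a) = 30
P(B) = 30 + B² - 3*B (P(B) = (B² - 3*B) + 30 = 30 + B² - 3*B)
T(k, J) = -8 + k
p(m, M) = 120 - 12*M + 4*m + 4*M² (p(m, M) = 4*(m + (30 + M² - 3*M)) = 4*(30 + m + M² - 3*M) = 120 - 12*M + 4*m + 4*M²)
p(T(0, -4), 3)² = (120 - 12*3 + 4*(-8 + 0) + 4*3²)² = (120 - 36 + 4*(-8) + 4*9)² = (120 - 36 - 32 + 36)² = 88² = 7744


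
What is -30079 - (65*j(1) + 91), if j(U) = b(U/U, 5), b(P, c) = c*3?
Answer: -31145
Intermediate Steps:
b(P, c) = 3*c
j(U) = 15 (j(U) = 3*5 = 15)
-30079 - (65*j(1) + 91) = -30079 - (65*15 + 91) = -30079 - (975 + 91) = -30079 - 1*1066 = -30079 - 1066 = -31145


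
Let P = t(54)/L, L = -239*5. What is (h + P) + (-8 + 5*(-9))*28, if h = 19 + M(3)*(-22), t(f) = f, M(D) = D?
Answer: -1829599/1195 ≈ -1531.0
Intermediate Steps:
L = -1195
h = -47 (h = 19 + 3*(-22) = 19 - 66 = -47)
P = -54/1195 (P = 54/(-1195) = 54*(-1/1195) = -54/1195 ≈ -0.045188)
(h + P) + (-8 + 5*(-9))*28 = (-47 - 54/1195) + (-8 + 5*(-9))*28 = -56219/1195 + (-8 - 45)*28 = -56219/1195 - 53*28 = -56219/1195 - 1484 = -1829599/1195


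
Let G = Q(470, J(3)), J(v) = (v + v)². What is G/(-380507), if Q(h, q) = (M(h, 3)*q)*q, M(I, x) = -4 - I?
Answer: 614304/380507 ≈ 1.6144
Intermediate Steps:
J(v) = 4*v² (J(v) = (2*v)² = 4*v²)
Q(h, q) = q²*(-4 - h) (Q(h, q) = ((-4 - h)*q)*q = (q*(-4 - h))*q = q²*(-4 - h))
G = -614304 (G = (4*3²)²*(-4 - 1*470) = (4*9)²*(-4 - 470) = 36²*(-474) = 1296*(-474) = -614304)
G/(-380507) = -614304/(-380507) = -614304*(-1/380507) = 614304/380507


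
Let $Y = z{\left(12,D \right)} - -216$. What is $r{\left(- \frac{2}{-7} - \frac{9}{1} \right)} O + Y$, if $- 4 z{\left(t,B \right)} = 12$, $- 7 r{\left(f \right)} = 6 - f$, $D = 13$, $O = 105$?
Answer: $- \frac{54}{7} \approx -7.7143$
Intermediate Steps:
$r{\left(f \right)} = - \frac{6}{7} + \frac{f}{7}$ ($r{\left(f \right)} = - \frac{6 - f}{7} = - \frac{6}{7} + \frac{f}{7}$)
$z{\left(t,B \right)} = -3$ ($z{\left(t,B \right)} = \left(- \frac{1}{4}\right) 12 = -3$)
$Y = 213$ ($Y = -3 - -216 = -3 + 216 = 213$)
$r{\left(- \frac{2}{-7} - \frac{9}{1} \right)} O + Y = \left(- \frac{6}{7} + \frac{- \frac{2}{-7} - \frac{9}{1}}{7}\right) 105 + 213 = \left(- \frac{6}{7} + \frac{\left(-2\right) \left(- \frac{1}{7}\right) - 9}{7}\right) 105 + 213 = \left(- \frac{6}{7} + \frac{\frac{2}{7} - 9}{7}\right) 105 + 213 = \left(- \frac{6}{7} + \frac{1}{7} \left(- \frac{61}{7}\right)\right) 105 + 213 = \left(- \frac{6}{7} - \frac{61}{49}\right) 105 + 213 = \left(- \frac{103}{49}\right) 105 + 213 = - \frac{1545}{7} + 213 = - \frac{54}{7}$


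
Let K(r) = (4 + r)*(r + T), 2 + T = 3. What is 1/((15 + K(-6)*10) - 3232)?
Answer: -1/3117 ≈ -0.00032082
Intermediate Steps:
T = 1 (T = -2 + 3 = 1)
K(r) = (1 + r)*(4 + r) (K(r) = (4 + r)*(r + 1) = (4 + r)*(1 + r) = (1 + r)*(4 + r))
1/((15 + K(-6)*10) - 3232) = 1/((15 + (4 + (-6)² + 5*(-6))*10) - 3232) = 1/((15 + (4 + 36 - 30)*10) - 3232) = 1/((15 + 10*10) - 3232) = 1/((15 + 100) - 3232) = 1/(115 - 3232) = 1/(-3117) = -1/3117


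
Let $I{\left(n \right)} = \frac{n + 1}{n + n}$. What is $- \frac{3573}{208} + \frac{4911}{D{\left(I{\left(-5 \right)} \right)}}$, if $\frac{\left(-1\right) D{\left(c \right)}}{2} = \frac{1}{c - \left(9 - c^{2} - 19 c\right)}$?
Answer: $\frac{10636299}{5200} \approx 2045.4$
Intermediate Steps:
$I{\left(n \right)} = \frac{1 + n}{2 n}$
$D{\left(c \right)} = - \frac{2}{-9 + c^{2} + 20 c}$ ($D{\left(c \right)} = - \frac{2}{c - \left(9 - c^{2} - 19 c\right)} = - \frac{2}{c + \left(-9 + c^{2} + 19 c\right)} = - \frac{2}{-9 + c^{2} + 20 c}$)
$- \frac{3573}{208} + \frac{4911}{D{\left(I{\left(-5 \right)} \right)}} = - \frac{3573}{208} + \frac{4911}{\left(-2\right) \frac{1}{-9 + \left(\frac{1 - 5}{2 \left(-5\right)}\right)^{2} + 20 \frac{1 - 5}{2 \left(-5\right)}}} = \left(-3573\right) \frac{1}{208} + \frac{4911}{\left(-2\right) \frac{1}{-9 + \left(\frac{1}{2} \left(- \frac{1}{5}\right) \left(-4\right)\right)^{2} + 20 \cdot \frac{1}{2} \left(- \frac{1}{5}\right) \left(-4\right)}} = - \frac{3573}{208} + \frac{4911}{\left(-2\right) \frac{1}{-9 + \left(\frac{2}{5}\right)^{2} + 20 \cdot \frac{2}{5}}} = - \frac{3573}{208} + \frac{4911}{\left(-2\right) \frac{1}{-9 + \frac{4}{25} + 8}} = - \frac{3573}{208} + \frac{4911}{\left(-2\right) \frac{1}{- \frac{21}{25}}} = - \frac{3573}{208} + \frac{4911}{\left(-2\right) \left(- \frac{25}{21}\right)} = - \frac{3573}{208} + \frac{4911}{\frac{50}{21}} = - \frac{3573}{208} + 4911 \cdot \frac{21}{50} = - \frac{3573}{208} + \frac{103131}{50} = \frac{10636299}{5200}$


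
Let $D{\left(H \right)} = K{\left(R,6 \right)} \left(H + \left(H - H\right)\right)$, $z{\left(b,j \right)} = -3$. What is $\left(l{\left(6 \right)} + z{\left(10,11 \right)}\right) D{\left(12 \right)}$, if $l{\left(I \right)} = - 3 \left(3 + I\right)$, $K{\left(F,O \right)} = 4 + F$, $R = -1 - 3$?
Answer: $0$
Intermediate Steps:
$R = -4$ ($R = -1 - 3 = -4$)
$D{\left(H \right)} = 0$ ($D{\left(H \right)} = \left(4 - 4\right) \left(H + \left(H - H\right)\right) = 0 \left(H + 0\right) = 0 H = 0$)
$l{\left(I \right)} = -9 - 3 I$
$\left(l{\left(6 \right)} + z{\left(10,11 \right)}\right) D{\left(12 \right)} = \left(\left(-9 - 18\right) - 3\right) 0 = \left(-27 - 3\right) 0 = \left(-30\right) 0 = 0$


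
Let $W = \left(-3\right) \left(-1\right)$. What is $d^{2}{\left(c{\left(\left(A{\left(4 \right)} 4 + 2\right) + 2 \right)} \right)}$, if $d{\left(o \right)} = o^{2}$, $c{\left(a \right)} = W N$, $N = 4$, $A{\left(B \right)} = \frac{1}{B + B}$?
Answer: $20736$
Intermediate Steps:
$A{\left(B \right)} = \frac{1}{2 B}$
$W = 3$
$c{\left(a \right)} = 12$ ($c{\left(a \right)} = 3 \cdot 4 = 12$)
$d^{2}{\left(c{\left(\left(A{\left(4 \right)} 4 + 2\right) + 2 \right)} \right)} = \left(12^{2}\right)^{2} = 144^{2} = 20736$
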